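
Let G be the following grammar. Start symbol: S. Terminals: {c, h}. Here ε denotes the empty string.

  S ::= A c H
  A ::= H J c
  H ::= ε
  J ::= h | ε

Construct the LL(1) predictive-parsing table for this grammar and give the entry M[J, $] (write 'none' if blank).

none

FIRST(H): from H::=ε we get {ε}. So FIRST(H) = {ε}.
FIRST(J): from J::=h we get {h}; from J::=ε we get {ε}. So FIRST(J) = {ε, h}.
FIRST(A): from A::=H J c we get {c, h}. So FIRST(A) = {c, h}.
FIRST(S): from S::=A c H we get {c, h}. So FIRST(S) = {c, h}.
FOLLOW(S) includes $ since S is the start symbol.
FOLLOW(J): in A::=H J c, J is followed by c with FIRST {c}. Thus FOLLOW(J) = {c}.
For J ::= h: FIRST(h) = {h}, so it goes in M[J, t] for t ∈ {h}.
For J ::= ε: FIRST(ε) = {ε}, so it goes in M[J, t] for t ∈ {}; since ε ∈ FIRST, also for every t ∈ FOLLOW(J) = {c}.
None of these place a production in M[J, $].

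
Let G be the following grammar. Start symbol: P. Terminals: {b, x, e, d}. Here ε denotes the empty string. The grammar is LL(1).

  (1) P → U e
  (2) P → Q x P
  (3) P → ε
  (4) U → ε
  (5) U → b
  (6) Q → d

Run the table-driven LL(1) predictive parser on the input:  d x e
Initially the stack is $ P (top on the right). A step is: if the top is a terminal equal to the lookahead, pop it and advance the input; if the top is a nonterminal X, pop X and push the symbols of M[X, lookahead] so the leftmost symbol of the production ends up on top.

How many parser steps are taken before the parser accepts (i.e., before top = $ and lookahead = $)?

     Stack    Input    Action
  1  $ P      d x e $  expand P → Q x P
  2  $ P x Q  d x e $  expand Q → d
  3  $ P x d  d x e $  match d
  4  $ P x    x e $    match x
  5  $ P      e $      expand P → U e
  6  $ e U    e $      expand U → ε
  7  $ e      e $      match e
Accept reached after 7 steps.

7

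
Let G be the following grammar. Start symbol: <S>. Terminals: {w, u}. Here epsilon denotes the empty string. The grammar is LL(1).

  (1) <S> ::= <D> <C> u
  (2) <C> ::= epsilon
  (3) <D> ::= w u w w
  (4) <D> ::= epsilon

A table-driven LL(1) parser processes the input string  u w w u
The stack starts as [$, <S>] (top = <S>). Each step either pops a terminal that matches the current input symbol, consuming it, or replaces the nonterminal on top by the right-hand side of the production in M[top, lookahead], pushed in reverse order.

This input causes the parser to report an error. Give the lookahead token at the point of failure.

     Stack        Input      Action
  1  $ <S>        u w w u $  expand <S> ::= <D> <C> u
  2  $ u <C> <D>  u w w u $  expand <D> ::= epsilon
  3  $ u <C>      u w w u $  expand <C> ::= epsilon
  4  $ u          u w w u $  match u
  5  $            w w u $    error: stack empty but input remains

w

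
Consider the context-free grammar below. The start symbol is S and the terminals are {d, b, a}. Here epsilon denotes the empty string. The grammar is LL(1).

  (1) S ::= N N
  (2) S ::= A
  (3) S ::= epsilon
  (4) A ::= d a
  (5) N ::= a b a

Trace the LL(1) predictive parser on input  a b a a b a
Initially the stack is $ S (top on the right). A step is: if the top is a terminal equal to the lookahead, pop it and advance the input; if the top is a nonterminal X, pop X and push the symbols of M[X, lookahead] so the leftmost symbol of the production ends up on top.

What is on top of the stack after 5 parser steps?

N

step 1: stack=$ S  input=a b a a b a $  — expand S ::= N N
step 2: stack=$ N N  input=a b a a b a $  — expand N ::= a b a
step 3: stack=$ N a b a  input=a b a a b a $  — match a
step 4: stack=$ N a b  input=b a a b a $  — match b
step 5: stack=$ N a  input=a a b a $  — match a
Stack after step 5: $ N (top = N).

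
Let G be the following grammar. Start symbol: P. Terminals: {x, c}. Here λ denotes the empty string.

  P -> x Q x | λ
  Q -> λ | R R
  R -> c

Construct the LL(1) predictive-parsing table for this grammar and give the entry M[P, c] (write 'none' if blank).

FIRST(P) = {λ, x}
FIRST(R) = {c}
FIRST(Q) = {λ, c}  (via R R)
FOLLOW(P) includes $ since P is the start symbol.
FOLLOW(P): P appears on no right-hand side. Thus FOLLOW(P) = {$}.
For P -> x Q x: FIRST(x Q x) = {x}, so it goes in M[P, t] for t ∈ {x}.
For P -> λ: FIRST(λ) = {λ}, so it goes in M[P, t] for t ∈ {}; since λ ∈ FIRST, also for every t ∈ FOLLOW(P) = {$}.
None of these place a production in M[P, c].

none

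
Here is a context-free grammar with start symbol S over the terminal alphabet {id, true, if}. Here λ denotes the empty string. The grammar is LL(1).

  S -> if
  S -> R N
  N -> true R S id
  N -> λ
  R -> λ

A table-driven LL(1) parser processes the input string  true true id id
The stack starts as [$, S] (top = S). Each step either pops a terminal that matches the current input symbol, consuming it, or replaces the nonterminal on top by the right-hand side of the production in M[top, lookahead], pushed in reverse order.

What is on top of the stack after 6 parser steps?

     Stack          Input              Action
  1  $ S            true true id id $  expand S -> R N
  2  $ N R          true true id id $  expand R -> λ
  3  $ N            true true id id $  expand N -> true R S id
  4  $ id S R true  true true id id $  match true
  5  $ id S R       true id id $       expand R -> λ
  6  $ id S         true id id $       expand S -> R N
Stack after step 6: $ id N R (top = R).

R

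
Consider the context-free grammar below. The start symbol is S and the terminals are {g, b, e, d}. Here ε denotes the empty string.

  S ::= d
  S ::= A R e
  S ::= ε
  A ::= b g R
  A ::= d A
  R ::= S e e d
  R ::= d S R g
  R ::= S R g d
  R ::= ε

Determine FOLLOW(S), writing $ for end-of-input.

FIRST(A) = {b, d}
FIRST(S) = {ε, b, d}  (via A R e)
FIRST(R) = {ε, b, d, e, g}  (via S e e d, S R g d)
FOLLOW(S) includes $ since S is the start symbol.
FOLLOW(S): in R::=S e e d, S is followed by e e d with FIRST {e}; in R::=d S R g, S is followed by R g with FIRST {b, d, e, g}; in R::=S R g d, S is followed by R g d with FIRST {b, d, e, g}. Thus FOLLOW(S) = {$, b, d, e, g}.
FOLLOW(A): in S::=A R e, A is followed by R e with FIRST {b, d, e, g}; in A::=d A, the suffix after A is empty (adds nothing new). Thus FOLLOW(A) = {b, d, e, g}.
FOLLOW(R): in S::=A R e, R is followed by e with FIRST {e}; in A::=b g R, the suffix after R is empty, so FOLLOW(R) ⊇ FOLLOW(A) = {b, d, e, g}; in R::=d S R g, R is followed by g with FIRST {g}; in R::=S R g d, R is followed by g d with FIRST {g}. Thus FOLLOW(R) = {b, d, e, g}.

{$, b, d, e, g}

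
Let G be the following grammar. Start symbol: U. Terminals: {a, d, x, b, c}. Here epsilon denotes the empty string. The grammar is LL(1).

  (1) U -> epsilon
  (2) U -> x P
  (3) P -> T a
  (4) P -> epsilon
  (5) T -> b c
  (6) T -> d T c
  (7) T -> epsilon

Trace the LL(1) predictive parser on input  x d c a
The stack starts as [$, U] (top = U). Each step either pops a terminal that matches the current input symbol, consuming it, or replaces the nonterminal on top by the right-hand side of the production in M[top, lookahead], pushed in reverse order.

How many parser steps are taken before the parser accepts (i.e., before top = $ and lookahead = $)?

     Stack      Input      Action
  1  $ U        x d c a $  expand U -> x P
  2  $ P x      x d c a $  match x
  3  $ P        d c a $    expand P -> T a
  4  $ a T      d c a $    expand T -> d T c
  5  $ a c T d  d c a $    match d
  6  $ a c T    c a $      expand T -> epsilon
  7  $ a c      c a $      match c
  8  $ a        a $        match a
Accept reached after 8 steps.

8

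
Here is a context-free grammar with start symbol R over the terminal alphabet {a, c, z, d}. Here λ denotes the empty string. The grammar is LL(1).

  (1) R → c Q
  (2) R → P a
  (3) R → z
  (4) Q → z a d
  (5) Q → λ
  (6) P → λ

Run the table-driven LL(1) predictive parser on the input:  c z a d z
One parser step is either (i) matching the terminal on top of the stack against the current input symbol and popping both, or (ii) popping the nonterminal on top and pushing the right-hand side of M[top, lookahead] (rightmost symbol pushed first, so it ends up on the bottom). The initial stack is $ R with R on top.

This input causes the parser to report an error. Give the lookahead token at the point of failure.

z

step 1: stack=$ R  input=c z a d z $  — expand R → c Q
step 2: stack=$ Q c  input=c z a d z $  — match c
step 3: stack=$ Q  input=z a d z $  — expand Q → z a d
step 4: stack=$ d a z  input=z a d z $  — match z
step 5: stack=$ d a  input=a d z $  — match a
step 6: stack=$ d  input=d z $  — match d
step 7: stack=$  input=z $  — error: stack empty but input remains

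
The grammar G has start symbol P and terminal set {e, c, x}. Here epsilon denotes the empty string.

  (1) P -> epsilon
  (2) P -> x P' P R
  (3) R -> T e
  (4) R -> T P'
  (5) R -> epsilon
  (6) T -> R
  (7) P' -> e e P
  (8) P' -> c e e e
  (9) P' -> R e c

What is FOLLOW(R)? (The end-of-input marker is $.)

FIRST(P): from P->epsilon we get {epsilon}; from P->x P' P R we get {x}. So FIRST(P) = {epsilon, x}.
FIRST(R): from R->T e we get {c, e}; from R->T P' we get {c, e}; from R->epsilon we get {epsilon}. So FIRST(R) = {epsilon, c, e}.
FIRST(T): from T->R we get {epsilon, c, e}. So FIRST(T) = {epsilon, c, e}.
FIRST(P'): from P'->e e P we get {e}; from P'->c e e e we get {c}; from P'->R e c we get {c, e}. So FIRST(P') = {c, e}.
FOLLOW(P) includes $ since P is the start symbol.
FOLLOW(T): in R->T e, T is followed by e with FIRST {e}; in R->T P', T is followed by P' with FIRST {c, e}. Thus FOLLOW(T) = {c, e}.
FOLLOW(P): in P->x P' P R, P is followed by R with FIRST {epsilon, c, e}; in P->x P' P R, the suffix after P is nullable (adds nothing new); in P'->e e P, the suffix after P is empty, so FOLLOW(P) ⊇ FOLLOW(P') = {$, c, e, x}. Thus FOLLOW(P) = {$, c, e, x}.
FOLLOW(R): in P->x P' P R, the suffix after R is empty, so FOLLOW(R) ⊇ FOLLOW(P) = {$, c, e, x}; in T->R, the suffix after R is empty, so FOLLOW(R) ⊇ FOLLOW(T) = {c, e}; in P'->R e c, R is followed by e c with FIRST {e}. Thus FOLLOW(R) = {$, c, e, x}.
FOLLOW(P'): in P->x P' P R, P' is followed by P R with FIRST {epsilon, c, e, x}; in P->x P' P R, the suffix after P' is nullable, so FOLLOW(P') ⊇ FOLLOW(P) = {$, c, e, x}; in R->T P', the suffix after P' is empty, so FOLLOW(P') ⊇ FOLLOW(R) = {$, c, e, x}. Thus FOLLOW(P') = {$, c, e, x}.

{$, c, e, x}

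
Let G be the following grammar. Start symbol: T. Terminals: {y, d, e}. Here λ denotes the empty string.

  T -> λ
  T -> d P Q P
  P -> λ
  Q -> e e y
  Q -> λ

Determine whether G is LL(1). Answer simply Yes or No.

Yes

FIRST(T) = {λ, d}
FIRST(P) = {λ}
FIRST(Q) = {λ, e}
FOLLOW(T) = {$}
FOLLOW(P) = {$, e}
FOLLOW(Q) = {$}
Each cell of M receives at most one production.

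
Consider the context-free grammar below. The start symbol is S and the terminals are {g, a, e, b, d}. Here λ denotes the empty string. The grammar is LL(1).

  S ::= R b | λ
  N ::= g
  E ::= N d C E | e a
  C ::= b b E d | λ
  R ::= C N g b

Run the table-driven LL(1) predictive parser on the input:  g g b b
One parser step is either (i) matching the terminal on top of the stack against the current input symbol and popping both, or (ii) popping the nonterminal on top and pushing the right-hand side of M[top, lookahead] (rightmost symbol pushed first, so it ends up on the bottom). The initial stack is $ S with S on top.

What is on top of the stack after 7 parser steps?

b

     Stack        Input      Action
  1  $ S          g g b b $  expand S ::= R b
  2  $ b R        g g b b $  expand R ::= C N g b
  3  $ b b g N C  g g b b $  expand C ::= λ
  4  $ b b g N    g g b b $  expand N ::= g
  5  $ b b g g    g g b b $  match g
  6  $ b b g      g b b $    match g
  7  $ b b        b b $      match b
Stack after step 7: $ b (top = b).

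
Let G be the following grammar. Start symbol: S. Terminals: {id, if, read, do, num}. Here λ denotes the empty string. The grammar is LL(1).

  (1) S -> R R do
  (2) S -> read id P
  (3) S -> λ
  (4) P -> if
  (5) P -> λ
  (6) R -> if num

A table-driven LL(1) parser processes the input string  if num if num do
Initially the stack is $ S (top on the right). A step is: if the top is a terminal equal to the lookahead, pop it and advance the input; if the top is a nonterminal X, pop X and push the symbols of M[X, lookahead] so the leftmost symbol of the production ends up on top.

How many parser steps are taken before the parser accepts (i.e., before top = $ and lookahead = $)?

8

     Stack          Input               Action
  1  $ S            if num if num do $  expand S -> R R do
  2  $ do R R       if num if num do $  expand R -> if num
  3  $ do R num if  if num if num do $  match if
  4  $ do R num     num if num do $     match num
  5  $ do R         if num do $         expand R -> if num
  6  $ do num if    if num do $         match if
  7  $ do num       num do $            match num
  8  $ do           do $                match do
Accept reached after 8 steps.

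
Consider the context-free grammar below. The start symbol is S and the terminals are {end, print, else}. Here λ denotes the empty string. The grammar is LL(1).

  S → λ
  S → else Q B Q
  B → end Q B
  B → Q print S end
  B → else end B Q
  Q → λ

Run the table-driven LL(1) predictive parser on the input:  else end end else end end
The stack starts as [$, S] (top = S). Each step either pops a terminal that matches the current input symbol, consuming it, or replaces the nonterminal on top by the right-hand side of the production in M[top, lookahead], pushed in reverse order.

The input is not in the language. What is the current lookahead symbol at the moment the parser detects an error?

$

step 1: stack=$ S  input=else end end else end end $  — expand S → else Q B Q
step 2: stack=$ Q B Q else  input=else end end else end end $  — match else
step 3: stack=$ Q B Q  input=end end else end end $  — expand Q → λ
step 4: stack=$ Q B  input=end end else end end $  — expand B → end Q B
step 5: stack=$ Q B Q end  input=end end else end end $  — match end
step 6: stack=$ Q B Q  input=end else end end $  — expand Q → λ
step 7: stack=$ Q B  input=end else end end $  — expand B → end Q B
step 8: stack=$ Q B Q end  input=end else end end $  — match end
step 9: stack=$ Q B Q  input=else end end $  — expand Q → λ
step 10: stack=$ Q B  input=else end end $  — expand B → else end B Q
step 11: stack=$ Q Q B end else  input=else end end $  — match else
step 12: stack=$ Q Q B end  input=end end $  — match end
step 13: stack=$ Q Q B  input=end $  — expand B → end Q B
step 14: stack=$ Q Q B Q end  input=end $  — match end
step 15: stack=$ Q Q B Q  input=$  — expand Q → λ
step 16: stack=$ Q Q B  input=$  — error: M[B, $] is empty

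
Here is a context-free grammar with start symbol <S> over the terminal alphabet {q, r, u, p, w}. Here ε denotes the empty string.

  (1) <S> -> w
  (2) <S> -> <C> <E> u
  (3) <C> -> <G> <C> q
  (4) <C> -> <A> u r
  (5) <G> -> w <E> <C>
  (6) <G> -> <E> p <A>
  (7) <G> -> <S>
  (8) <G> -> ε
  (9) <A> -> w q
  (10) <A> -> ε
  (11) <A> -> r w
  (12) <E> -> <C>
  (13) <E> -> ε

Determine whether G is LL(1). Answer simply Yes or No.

No

FIRST(<S>) = {p, r, u, w}
FIRST(<C>) = {p, r, u, w}
FIRST(<G>) = {ε, p, r, u, w}
FIRST(<A>) = {ε, r, w}
FIRST(<E>) = {ε, p, r, u, w}
FOLLOW(<S>) = {$, p, r, u, w}
FOLLOW(<C>) = {p, q, r, u, w}
FOLLOW(<G>) = {p, r, u, w}
FOLLOW(<A>) = {p, r, u, w}
FOLLOW(<E>) = {p, r, u, w}
Cell M[<A>, r] receives both <A> -> ε and <A> -> r w — the grammar is not LL(1).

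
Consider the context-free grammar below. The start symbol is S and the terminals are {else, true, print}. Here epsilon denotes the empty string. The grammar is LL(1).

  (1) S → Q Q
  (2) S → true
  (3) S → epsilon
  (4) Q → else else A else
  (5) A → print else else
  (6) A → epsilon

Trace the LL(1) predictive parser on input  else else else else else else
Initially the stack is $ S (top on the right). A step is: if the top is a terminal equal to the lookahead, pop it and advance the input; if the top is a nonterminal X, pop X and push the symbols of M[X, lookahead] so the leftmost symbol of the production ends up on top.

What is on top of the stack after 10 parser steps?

      Stack                 Input                            Action
   1  $ S                   else else else else else else $  expand S → Q Q
   2  $ Q Q                 else else else else else else $  expand Q → else else A else
   3  $ Q else A else else  else else else else else else $  match else
   4  $ Q else A else       else else else else else $       match else
   5  $ Q else A            else else else else $            expand A → epsilon
   6  $ Q else              else else else else $            match else
   7  $ Q                   else else else $                 expand Q → else else A else
   8  $ else A else else    else else else $                 match else
   9  $ else A else         else else $                      match else
  10  $ else A              else $                           expand A → epsilon
Stack after step 10: $ else (top = else).

else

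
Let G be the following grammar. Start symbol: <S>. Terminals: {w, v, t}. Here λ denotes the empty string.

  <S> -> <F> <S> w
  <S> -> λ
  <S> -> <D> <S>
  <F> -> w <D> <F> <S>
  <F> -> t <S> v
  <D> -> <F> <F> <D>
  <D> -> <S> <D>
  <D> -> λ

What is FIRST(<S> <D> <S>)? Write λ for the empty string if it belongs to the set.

{λ, t, w}

FIRST(<F>) = {t, w}
FIRST(<S>) = {λ, t, w}  (via <F> <S> w, <D> <S>)
FIRST(<D>) = {λ, t, w}  (via <F> <F> <D>, <S> <D>)
FIRST(<S> <D> <S>): take FIRST of each symbol in turn, carrying on past any symbol whose FIRST contains λ; result {λ, t, w}.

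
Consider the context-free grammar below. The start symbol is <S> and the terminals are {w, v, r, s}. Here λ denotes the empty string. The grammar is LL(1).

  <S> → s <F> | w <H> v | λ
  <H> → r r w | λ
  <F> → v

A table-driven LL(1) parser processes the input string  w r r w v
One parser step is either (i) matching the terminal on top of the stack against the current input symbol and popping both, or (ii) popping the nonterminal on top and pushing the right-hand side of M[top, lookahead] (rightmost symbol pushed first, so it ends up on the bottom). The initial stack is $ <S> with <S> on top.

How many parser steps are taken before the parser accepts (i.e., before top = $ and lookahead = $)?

7

     Stack      Input        Action
  1  $ <S>      w r r w v $  expand <S> → w <H> v
  2  $ v <H> w  w r r w v $  match w
  3  $ v <H>    r r w v $    expand <H> → r r w
  4  $ v w r r  r r w v $    match r
  5  $ v w r    r w v $      match r
  6  $ v w      w v $        match w
  7  $ v        v $          match v
Accept reached after 7 steps.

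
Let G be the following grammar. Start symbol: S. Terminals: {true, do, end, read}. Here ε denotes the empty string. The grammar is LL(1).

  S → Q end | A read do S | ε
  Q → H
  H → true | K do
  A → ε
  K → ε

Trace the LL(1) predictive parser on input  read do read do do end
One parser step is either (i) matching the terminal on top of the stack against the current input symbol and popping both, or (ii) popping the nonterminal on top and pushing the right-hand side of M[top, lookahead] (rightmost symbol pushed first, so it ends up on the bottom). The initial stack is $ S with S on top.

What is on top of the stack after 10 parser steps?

step 1: stack=$ S  input=read do read do do end $  — expand S → A read do S
step 2: stack=$ S do read A  input=read do read do do end $  — expand A → ε
step 3: stack=$ S do read  input=read do read do do end $  — match read
step 4: stack=$ S do  input=do read do do end $  — match do
step 5: stack=$ S  input=read do do end $  — expand S → A read do S
step 6: stack=$ S do read A  input=read do do end $  — expand A → ε
step 7: stack=$ S do read  input=read do do end $  — match read
step 8: stack=$ S do  input=do do end $  — match do
step 9: stack=$ S  input=do end $  — expand S → Q end
step 10: stack=$ end Q  input=do end $  — expand Q → H
Stack after step 10: $ end H (top = H).

H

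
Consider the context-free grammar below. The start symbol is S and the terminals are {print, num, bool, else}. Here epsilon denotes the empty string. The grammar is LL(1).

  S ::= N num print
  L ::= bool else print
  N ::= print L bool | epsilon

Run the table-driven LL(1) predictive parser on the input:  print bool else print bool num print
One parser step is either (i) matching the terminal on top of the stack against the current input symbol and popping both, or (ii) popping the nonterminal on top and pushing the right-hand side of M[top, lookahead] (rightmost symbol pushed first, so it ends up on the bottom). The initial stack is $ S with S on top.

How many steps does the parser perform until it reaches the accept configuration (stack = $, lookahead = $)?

10

step 1: stack=$ S  input=print bool else print bool num print $  — expand S ::= N num print
step 2: stack=$ print num N  input=print bool else print bool num print $  — expand N ::= print L bool
step 3: stack=$ print num bool L print  input=print bool else print bool num print $  — match print
step 4: stack=$ print num bool L  input=bool else print bool num print $  — expand L ::= bool else print
step 5: stack=$ print num bool print else bool  input=bool else print bool num print $  — match bool
step 6: stack=$ print num bool print else  input=else print bool num print $  — match else
step 7: stack=$ print num bool print  input=print bool num print $  — match print
step 8: stack=$ print num bool  input=bool num print $  — match bool
step 9: stack=$ print num  input=num print $  — match num
step 10: stack=$ print  input=print $  — match print
Accept reached after 10 steps.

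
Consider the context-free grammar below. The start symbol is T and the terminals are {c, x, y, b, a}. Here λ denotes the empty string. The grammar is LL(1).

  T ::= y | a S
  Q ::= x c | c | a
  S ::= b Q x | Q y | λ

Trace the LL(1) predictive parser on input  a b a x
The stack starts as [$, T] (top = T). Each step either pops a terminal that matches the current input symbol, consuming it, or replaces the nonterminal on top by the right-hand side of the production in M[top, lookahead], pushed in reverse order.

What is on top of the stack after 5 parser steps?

a

     Stack    Input      Action
  1  $ T      a b a x $  expand T ::= a S
  2  $ S a    a b a x $  match a
  3  $ S      b a x $    expand S ::= b Q x
  4  $ x Q b  b a x $    match b
  5  $ x Q    a x $      expand Q ::= a
Stack after step 5: $ x a (top = a).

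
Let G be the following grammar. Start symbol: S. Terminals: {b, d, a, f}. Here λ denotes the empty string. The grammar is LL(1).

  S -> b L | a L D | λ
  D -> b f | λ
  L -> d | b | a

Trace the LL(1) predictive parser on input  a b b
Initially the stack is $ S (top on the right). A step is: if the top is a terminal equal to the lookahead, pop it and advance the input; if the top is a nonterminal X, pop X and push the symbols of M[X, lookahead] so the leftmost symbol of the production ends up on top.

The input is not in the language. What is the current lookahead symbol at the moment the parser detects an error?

step 1: stack=$ S  input=a b b $  — expand S -> a L D
step 2: stack=$ D L a  input=a b b $  — match a
step 3: stack=$ D L  input=b b $  — expand L -> b
step 4: stack=$ D b  input=b b $  — match b
step 5: stack=$ D  input=b $  — expand D -> b f
step 6: stack=$ f b  input=b $  — match b
step 7: stack=$ f  input=$  — error: top is terminal f but lookahead is $

$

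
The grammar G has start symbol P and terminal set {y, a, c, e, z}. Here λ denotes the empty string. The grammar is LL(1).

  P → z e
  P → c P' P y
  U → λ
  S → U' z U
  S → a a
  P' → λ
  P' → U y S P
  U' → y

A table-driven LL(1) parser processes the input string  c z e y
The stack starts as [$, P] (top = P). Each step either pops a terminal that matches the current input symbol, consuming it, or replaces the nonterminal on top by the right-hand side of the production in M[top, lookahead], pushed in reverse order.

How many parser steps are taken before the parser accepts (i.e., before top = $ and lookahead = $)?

7

     Stack       Input      Action
  1  $ P         c z e y $  expand P → c P' P y
  2  $ y P P' c  c z e y $  match c
  3  $ y P P'    z e y $    expand P' → λ
  4  $ y P       z e y $    expand P → z e
  5  $ y e z     z e y $    match z
  6  $ y e       e y $      match e
  7  $ y         y $        match y
Accept reached after 7 steps.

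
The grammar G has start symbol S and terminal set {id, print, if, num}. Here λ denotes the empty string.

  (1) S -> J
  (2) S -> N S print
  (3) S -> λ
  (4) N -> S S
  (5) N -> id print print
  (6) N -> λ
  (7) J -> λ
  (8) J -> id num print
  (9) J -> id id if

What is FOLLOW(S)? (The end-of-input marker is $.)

FIRST(J) = {λ, id}
FIRST(S) = {λ, id, print}  (via J, N S print)
FIRST(N) = {λ, id, print}  (via S S)
FOLLOW(S) includes $ since S is the start symbol.
FOLLOW(N): in S->N S print, N is followed by S print with FIRST {id, print}. Thus FOLLOW(N) = {id, print}.
FOLLOW(S): in S->N S print, S is followed by print with FIRST {print}; in N->S S (occurrence 1), S is followed by S with FIRST {λ, id, print}; in N->S S (occurrence 1), the suffix after S is nullable, so FOLLOW(S) ⊇ FOLLOW(N) = {id, print}; in N->S S (occurrence 2), the suffix after S is empty, so FOLLOW(S) ⊇ FOLLOW(N) = {id, print}. Thus FOLLOW(S) = {$, id, print}.
FOLLOW(J): in S->J, the suffix after J is empty, so FOLLOW(J) ⊇ FOLLOW(S) = {$, id, print}. Thus FOLLOW(J) = {$, id, print}.

{$, id, print}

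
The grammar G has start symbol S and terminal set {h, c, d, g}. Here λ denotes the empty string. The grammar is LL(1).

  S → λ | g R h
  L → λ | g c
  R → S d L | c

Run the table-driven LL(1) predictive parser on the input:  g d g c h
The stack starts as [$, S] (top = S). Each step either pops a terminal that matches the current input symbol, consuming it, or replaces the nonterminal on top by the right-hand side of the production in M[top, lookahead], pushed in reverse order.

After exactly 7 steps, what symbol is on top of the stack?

     Stack      Input        Action
  1  $ S        g d g c h $  expand S → g R h
  2  $ h R g    g d g c h $  match g
  3  $ h R      d g c h $    expand R → S d L
  4  $ h L d S  d g c h $    expand S → λ
  5  $ h L d    d g c h $    match d
  6  $ h L      g c h $      expand L → g c
  7  $ h c g    g c h $      match g
Stack after step 7: $ h c (top = c).

c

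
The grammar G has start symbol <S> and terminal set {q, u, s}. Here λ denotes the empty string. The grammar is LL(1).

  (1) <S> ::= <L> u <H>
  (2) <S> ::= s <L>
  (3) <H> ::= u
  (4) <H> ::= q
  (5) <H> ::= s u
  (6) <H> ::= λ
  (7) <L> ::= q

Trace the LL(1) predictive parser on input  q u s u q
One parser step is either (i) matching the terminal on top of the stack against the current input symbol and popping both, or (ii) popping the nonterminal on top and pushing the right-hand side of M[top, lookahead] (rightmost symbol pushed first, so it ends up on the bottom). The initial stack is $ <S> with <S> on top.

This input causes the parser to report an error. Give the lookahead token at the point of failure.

step 1: stack=$ <S>  input=q u s u q $  — expand <S> ::= <L> u <H>
step 2: stack=$ <H> u <L>  input=q u s u q $  — expand <L> ::= q
step 3: stack=$ <H> u q  input=q u s u q $  — match q
step 4: stack=$ <H> u  input=u s u q $  — match u
step 5: stack=$ <H>  input=s u q $  — expand <H> ::= s u
step 6: stack=$ u s  input=s u q $  — match s
step 7: stack=$ u  input=u q $  — match u
step 8: stack=$  input=q $  — error: stack empty but input remains

q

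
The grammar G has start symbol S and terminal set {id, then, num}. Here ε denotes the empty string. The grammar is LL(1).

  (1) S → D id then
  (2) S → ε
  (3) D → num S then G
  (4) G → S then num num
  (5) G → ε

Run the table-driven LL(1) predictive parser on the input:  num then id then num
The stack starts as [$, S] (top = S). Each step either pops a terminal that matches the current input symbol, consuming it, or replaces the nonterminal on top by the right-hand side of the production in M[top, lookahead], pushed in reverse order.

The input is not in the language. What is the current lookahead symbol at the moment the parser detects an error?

step 1: stack=$ S  input=num then id then num $  — expand S → D id then
step 2: stack=$ then id D  input=num then id then num $  — expand D → num S then G
step 3: stack=$ then id G then S num  input=num then id then num $  — match num
step 4: stack=$ then id G then S  input=then id then num $  — expand S → ε
step 5: stack=$ then id G then  input=then id then num $  — match then
step 6: stack=$ then id G  input=id then num $  — expand G → ε
step 7: stack=$ then id  input=id then num $  — match id
step 8: stack=$ then  input=then num $  — match then
step 9: stack=$  input=num $  — error: stack empty but input remains

num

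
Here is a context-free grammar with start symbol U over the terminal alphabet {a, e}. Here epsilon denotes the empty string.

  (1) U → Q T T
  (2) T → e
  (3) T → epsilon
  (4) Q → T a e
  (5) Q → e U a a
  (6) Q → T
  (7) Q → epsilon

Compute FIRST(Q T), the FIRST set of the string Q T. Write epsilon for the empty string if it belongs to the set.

{epsilon, a, e}

FIRST(T): from T→e we get {e}; from T→epsilon we get {epsilon}. So FIRST(T) = {epsilon, e}.
FIRST(Q): from Q→T a e we get {a, e}; from Q→e U a a we get {e}; from Q→T we get {epsilon, e}; from Q→epsilon we get {epsilon}. So FIRST(Q) = {epsilon, a, e}.
FIRST(U): from U→Q T T we get {epsilon, a, e}. So FIRST(U) = {epsilon, a, e}.
FIRST(Q T): take FIRST of each symbol in turn, carrying on past any symbol whose FIRST contains epsilon; result {epsilon, a, e}.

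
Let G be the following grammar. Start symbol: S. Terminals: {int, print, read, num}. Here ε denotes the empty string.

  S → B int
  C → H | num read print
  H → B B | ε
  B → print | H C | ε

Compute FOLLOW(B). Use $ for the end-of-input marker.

{int, num, print}

FIRST(S): from S→B int we get {int, num, print}. So FIRST(S) = {int, num, print}.
FIRST(C): from C→H we get {ε, num, print}; from C→num read print we get {num}. So FIRST(C) = {ε, num, print}.
FIRST(H): from H→B B we get {ε, num, print}; from H→ε we get {ε}. So FIRST(H) = {ε, num, print}.
FIRST(B): from B→print we get {print}; from B→H C we get {ε, num, print}; from B→ε we get {ε}. So FIRST(B) = {ε, num, print}.
FOLLOW(S) includes $ since S is the start symbol.
FOLLOW(S): S appears on no right-hand side. Thus FOLLOW(S) = {$}.
FOLLOW(C): in B→H C, the suffix after C is empty, so FOLLOW(C) ⊇ FOLLOW(B) = {int, num, print}. Thus FOLLOW(C) = {int, num, print}.
FOLLOW(H): in C→H, the suffix after H is empty, so FOLLOW(H) ⊇ FOLLOW(C) = {int, num, print}; in B→H C, H is followed by C with FIRST {ε, num, print}; in B→H C, the suffix after H is nullable, so FOLLOW(H) ⊇ FOLLOW(B) = {int, num, print}. Thus FOLLOW(H) = {int, num, print}.
FOLLOW(B): in S→B int, B is followed by int with FIRST {int}; in H→B B (occurrence 1), B is followed by B with FIRST {ε, num, print}; in H→B B (occurrence 1), the suffix after B is nullable, so FOLLOW(B) ⊇ FOLLOW(H) = {int, num, print}; in H→B B (occurrence 2), the suffix after B is empty, so FOLLOW(B) ⊇ FOLLOW(H) = {int, num, print}. Thus FOLLOW(B) = {int, num, print}.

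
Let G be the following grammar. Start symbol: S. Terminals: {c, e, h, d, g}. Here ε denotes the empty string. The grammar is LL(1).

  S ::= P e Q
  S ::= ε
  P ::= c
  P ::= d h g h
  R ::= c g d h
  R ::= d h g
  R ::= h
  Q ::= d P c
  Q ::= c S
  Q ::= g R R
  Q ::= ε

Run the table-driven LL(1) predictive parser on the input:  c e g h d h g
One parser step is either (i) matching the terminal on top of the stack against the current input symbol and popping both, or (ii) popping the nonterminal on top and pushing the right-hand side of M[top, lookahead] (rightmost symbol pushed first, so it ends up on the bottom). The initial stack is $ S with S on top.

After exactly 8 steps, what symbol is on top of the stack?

R

     Stack    Input            Action
  1  $ S      c e g h d h g $  expand S ::= P e Q
  2  $ Q e P  c e g h d h g $  expand P ::= c
  3  $ Q e c  c e g h d h g $  match c
  4  $ Q e    e g h d h g $    match e
  5  $ Q      g h d h g $      expand Q ::= g R R
  6  $ R R g  g h d h g $      match g
  7  $ R R    h d h g $        expand R ::= h
  8  $ R h    h d h g $        match h
Stack after step 8: $ R (top = R).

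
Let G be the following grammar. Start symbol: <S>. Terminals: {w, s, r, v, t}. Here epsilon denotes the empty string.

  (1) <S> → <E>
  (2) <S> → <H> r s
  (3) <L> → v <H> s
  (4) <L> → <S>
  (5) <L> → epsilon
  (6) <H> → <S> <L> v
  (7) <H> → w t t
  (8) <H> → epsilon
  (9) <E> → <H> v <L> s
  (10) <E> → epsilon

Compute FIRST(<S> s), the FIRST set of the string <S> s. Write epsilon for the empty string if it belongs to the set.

{r, s, v, w}

FIRST(<S>) = {epsilon, r, v, w}  (via <E>, <H> r s)
FIRST(<L>) = {epsilon, r, v, w}  (via <S>)
FIRST(<H>) = {epsilon, r, v, w}  (via <S> <L> v)
FIRST(<E>) = {epsilon, r, v, w}  (via <H> v <L> s)
FIRST(<S> s): take FIRST of each symbol in turn, carrying on past any symbol whose FIRST contains epsilon; result {r, s, v, w}.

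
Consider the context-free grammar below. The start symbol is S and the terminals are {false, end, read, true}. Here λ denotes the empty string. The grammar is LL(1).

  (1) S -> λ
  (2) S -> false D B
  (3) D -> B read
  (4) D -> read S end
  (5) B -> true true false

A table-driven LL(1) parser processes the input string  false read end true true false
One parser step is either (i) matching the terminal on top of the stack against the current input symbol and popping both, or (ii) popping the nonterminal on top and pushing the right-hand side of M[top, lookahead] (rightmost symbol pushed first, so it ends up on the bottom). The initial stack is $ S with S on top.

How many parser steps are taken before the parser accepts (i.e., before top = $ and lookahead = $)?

10

      Stack              Input                             Action
   1  $ S                false read end true true false $  expand S -> false D B
   2  $ B D false        false read end true true false $  match false
   3  $ B D              read end true true false $        expand D -> read S end
   4  $ B end S read     read end true true false $        match read
   5  $ B end S          end true true false $             expand S -> λ
   6  $ B end            end true true false $             match end
   7  $ B                true true false $                 expand B -> true true false
   8  $ false true true  true true false $                 match true
   9  $ false true       true false $                      match true
  10  $ false            false $                           match false
Accept reached after 10 steps.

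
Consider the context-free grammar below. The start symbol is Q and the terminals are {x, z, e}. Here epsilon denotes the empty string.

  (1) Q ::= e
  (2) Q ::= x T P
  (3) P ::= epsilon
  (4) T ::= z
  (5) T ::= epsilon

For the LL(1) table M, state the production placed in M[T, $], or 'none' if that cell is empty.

T ::= epsilon

FIRST(Q): from Q::=e we get {e}; from Q::=x T P we get {x}. So FIRST(Q) = {e, x}.
FIRST(P): from P::=epsilon we get {epsilon}. So FIRST(P) = {epsilon}.
FIRST(T): from T::=z we get {z}; from T::=epsilon we get {epsilon}. So FIRST(T) = {epsilon, z}.
FOLLOW(Q) includes $ since Q is the start symbol.
FOLLOW(Q): Q appears on no right-hand side. Thus FOLLOW(Q) = {$}.
FOLLOW(T): in Q::=x T P, T is followed by P with FIRST {epsilon}; in Q::=x T P, the suffix after T is nullable, so FOLLOW(T) ⊇ FOLLOW(Q) = {$}. Thus FOLLOW(T) = {$}.
For T ::= z: FIRST(z) = {z}, so it goes in M[T, t] for t ∈ {z}.
For T ::= epsilon: FIRST(epsilon) = {epsilon}, so it goes in M[T, t] for t ∈ {}; since epsilon ∈ FIRST, also for every t ∈ FOLLOW(T) = {$}.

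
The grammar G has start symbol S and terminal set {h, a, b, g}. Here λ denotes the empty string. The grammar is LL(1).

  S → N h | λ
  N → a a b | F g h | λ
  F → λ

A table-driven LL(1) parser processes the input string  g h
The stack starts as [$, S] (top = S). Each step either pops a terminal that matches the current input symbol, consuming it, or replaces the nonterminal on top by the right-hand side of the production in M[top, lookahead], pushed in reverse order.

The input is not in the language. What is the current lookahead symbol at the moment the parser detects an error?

$

step 1: stack=$ S  input=g h $  — expand S → N h
step 2: stack=$ h N  input=g h $  — expand N → F g h
step 3: stack=$ h h g F  input=g h $  — expand F → λ
step 4: stack=$ h h g  input=g h $  — match g
step 5: stack=$ h h  input=h $  — match h
step 6: stack=$ h  input=$  — error: top is terminal h but lookahead is $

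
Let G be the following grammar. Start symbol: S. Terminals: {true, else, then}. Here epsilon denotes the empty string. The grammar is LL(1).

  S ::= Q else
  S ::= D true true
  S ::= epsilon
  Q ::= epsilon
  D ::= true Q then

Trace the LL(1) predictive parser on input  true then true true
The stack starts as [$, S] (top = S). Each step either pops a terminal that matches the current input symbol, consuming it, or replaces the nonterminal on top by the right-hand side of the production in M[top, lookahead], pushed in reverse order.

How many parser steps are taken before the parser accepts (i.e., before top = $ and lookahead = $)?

step 1: stack=$ S  input=true then true true $  — expand S ::= D true true
step 2: stack=$ true true D  input=true then true true $  — expand D ::= true Q then
step 3: stack=$ true true then Q true  input=true then true true $  — match true
step 4: stack=$ true true then Q  input=then true true $  — expand Q ::= epsilon
step 5: stack=$ true true then  input=then true true $  — match then
step 6: stack=$ true true  input=true true $  — match true
step 7: stack=$ true  input=true $  — match true
Accept reached after 7 steps.

7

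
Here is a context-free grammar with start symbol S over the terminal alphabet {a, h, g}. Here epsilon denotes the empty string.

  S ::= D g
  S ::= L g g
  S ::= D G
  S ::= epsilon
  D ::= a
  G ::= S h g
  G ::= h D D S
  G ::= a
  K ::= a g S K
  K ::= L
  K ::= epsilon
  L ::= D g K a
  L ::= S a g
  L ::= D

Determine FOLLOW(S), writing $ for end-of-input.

FIRST(D) = {a}
FIRST(S) = {epsilon, a}  (via D g, L g g, D G)
FIRST(G) = {a, h}  (via S h g)
FIRST(L) = {a}  (via D g K a, S a g, D)
FIRST(K) = {epsilon, a}  (via L)
FOLLOW(S) includes $ since S is the start symbol.
FOLLOW(K): in K::=a g S K, the suffix after K is empty (adds nothing new); in L::=D g K a, K is followed by a with FIRST {a}. Thus FOLLOW(K) = {a}.
FOLLOW(L): in S::=L g g, L is followed by g g with FIRST {g}; in K::=L, the suffix after L is empty, so FOLLOW(L) ⊇ FOLLOW(K) = {a}. Thus FOLLOW(L) = {a, g}.
FOLLOW(S): in G::=S h g, S is followed by h g with FIRST {h}; in G::=h D D S, the suffix after S is empty, so FOLLOW(S) ⊇ FOLLOW(G) = {$, a, h}; in K::=a g S K, S is followed by K with FIRST {epsilon, a}; in K::=a g S K, the suffix after S is nullable, so FOLLOW(S) ⊇ FOLLOW(K) = {a}; in L::=S a g, S is followed by a g with FIRST {a}. Thus FOLLOW(S) = {$, a, h}.
FOLLOW(G): in S::=D G, the suffix after G is empty, so FOLLOW(G) ⊇ FOLLOW(S) = {$, a, h}. Thus FOLLOW(G) = {$, a, h}.
FOLLOW(D): in S::=D g, D is followed by g with FIRST {g}; in S::=D G, D is followed by G with FIRST {a, h}; in G::=h D D S (occurrence 1), D is followed by D S with FIRST {a}; in G::=h D D S (occurrence 2), D is followed by S with FIRST {epsilon, a}; in G::=h D D S (occurrence 2), the suffix after D is nullable, so FOLLOW(D) ⊇ FOLLOW(G) = {$, a, h}; in L::=D g K a, D is followed by g K a with FIRST {g}; in L::=D, the suffix after D is empty, so FOLLOW(D) ⊇ FOLLOW(L) = {a, g}. Thus FOLLOW(D) = {$, a, g, h}.

{$, a, h}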